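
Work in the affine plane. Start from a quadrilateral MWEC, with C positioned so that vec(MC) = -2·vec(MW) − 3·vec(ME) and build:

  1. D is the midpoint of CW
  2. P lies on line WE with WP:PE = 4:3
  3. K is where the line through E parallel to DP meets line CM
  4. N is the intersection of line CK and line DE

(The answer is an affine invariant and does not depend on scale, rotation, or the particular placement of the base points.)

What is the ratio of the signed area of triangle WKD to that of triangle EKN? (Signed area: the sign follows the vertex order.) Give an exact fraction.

Choose coordinates M = (0, 0), W = (1, 0), E = (0, 1), C = (-2, -3).
1. D is the midpoint of CW ⇒ D = (-1/2, -3/2)
2. P lies on line WE with WP:PE = 4:3 ⇒ P = (3/7, 4/7)
3. K is where the line through E parallel to DP meets line CM ⇒ K = (-26/19, -39/19)
4. N is the intersection of line CK and line DE ⇒ N = (-2/7, -3/7)
2·[WKD] = 9/19, 2·[EKN] = 144/133
[WKD]:[EKN] = 9/19:144/133 = 7/16

[WKD]:[EKN] = 7/16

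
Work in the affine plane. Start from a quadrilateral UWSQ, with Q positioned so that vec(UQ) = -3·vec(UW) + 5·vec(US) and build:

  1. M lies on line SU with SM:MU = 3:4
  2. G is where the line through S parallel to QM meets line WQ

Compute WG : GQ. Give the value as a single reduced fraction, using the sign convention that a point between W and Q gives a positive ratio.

Choose coordinates U = (0, 0), W = (1, 0), S = (0, 1), Q = (-3, 5).
1. M lies on line SU with SM:MU = 3:4 ⇒ M = (0, 4/7)
2. G is where the line through S parallel to QM meets line WQ ⇒ G = (-21/19, 50/19)
G = W + t·(Q−W) with t = 10/19, so WG:GQ = t:(1−t) = 10/19:9/19

WG:GQ = 10/9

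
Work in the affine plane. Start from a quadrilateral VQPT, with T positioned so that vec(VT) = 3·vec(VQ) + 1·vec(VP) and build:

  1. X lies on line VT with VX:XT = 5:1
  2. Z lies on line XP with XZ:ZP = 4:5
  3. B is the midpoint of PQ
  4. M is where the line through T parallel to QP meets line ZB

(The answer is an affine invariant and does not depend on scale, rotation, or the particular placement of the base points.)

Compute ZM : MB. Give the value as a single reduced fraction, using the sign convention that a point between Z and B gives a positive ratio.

ZM:MB = -46/81

Work in coordinates with V = (0, 0), Q = (1, 0), P = (0, 1), T = (3, 1).
1. X lies on line VT with VX:XT = 5:1 ⇒ X = (5/2, 5/6)
2. Z lies on line XP with XZ:ZP = 4:5 ⇒ Z = (25/18, 49/54)
3. B is the midpoint of PQ ⇒ B = (1/2, 1/2)
4. M is where the line through T parallel to QP meets line ZB ⇒ M = (179/70, 101/70)
M = Z + t·(B−Z) with t = -46/35, so ZM:MB = t:(1−t) = -46/35:81/35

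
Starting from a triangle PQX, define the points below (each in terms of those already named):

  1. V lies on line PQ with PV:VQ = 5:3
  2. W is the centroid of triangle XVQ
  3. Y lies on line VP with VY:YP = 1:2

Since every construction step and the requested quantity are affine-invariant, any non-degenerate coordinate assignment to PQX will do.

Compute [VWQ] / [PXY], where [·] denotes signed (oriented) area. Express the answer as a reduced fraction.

Assign P = (0, 0), Q = (1, 0), X = (0, 1) — the answer is frame-independent, so this choice is without loss of generality.
1. V lies on line PQ with PV:VQ = 5:3 ⇒ V = (5/8, 0)
2. W is the centroid of triangle XVQ ⇒ W = (13/24, 1/3)
3. Y lies on line VP with VY:YP = 1:2 ⇒ Y = (5/12, 0)
2·[VWQ] = -1/8, 2·[PXY] = -5/12
[VWQ]:[PXY] = -1/8:-5/12 = 3/10

[VWQ]:[PXY] = 3/10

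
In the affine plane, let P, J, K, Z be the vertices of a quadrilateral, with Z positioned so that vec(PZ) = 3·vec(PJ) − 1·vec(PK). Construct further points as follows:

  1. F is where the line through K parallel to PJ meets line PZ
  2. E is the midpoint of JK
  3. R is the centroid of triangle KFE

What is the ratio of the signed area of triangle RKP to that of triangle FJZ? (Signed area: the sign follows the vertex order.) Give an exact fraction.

[RKP]:[FJZ] = 5/12

Choose coordinates P = (0, 0), J = (1, 0), K = (0, 1), Z = (3, -1).
1. F is where the line through K parallel to PJ meets line PZ ⇒ F = (-3, 1)
2. E is the midpoint of JK ⇒ E = (1/2, 1/2)
3. R is the centroid of triangle KFE ⇒ R = (-5/6, 5/6)
2·[RKP] = -5/6, 2·[FJZ] = -2
[RKP]:[FJZ] = -5/6:-2 = 5/12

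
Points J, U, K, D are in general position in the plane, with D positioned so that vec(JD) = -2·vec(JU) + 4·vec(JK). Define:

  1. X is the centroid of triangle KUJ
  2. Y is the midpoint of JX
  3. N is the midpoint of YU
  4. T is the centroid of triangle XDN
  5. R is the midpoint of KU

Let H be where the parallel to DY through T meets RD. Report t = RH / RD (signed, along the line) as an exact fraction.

Set J = (0, 0), U = (1, 0), K = (0, 1), D = (-2, 4); any affine frame gives the same invariant.
1. X is the centroid of triangle KUJ ⇒ X = (1/3, 1/3)
2. Y is the midpoint of JX ⇒ Y = (1/6, 1/6)
3. N is the midpoint of YU ⇒ N = (7/12, 1/12)
4. T is the centroid of triangle XDN ⇒ T = (-13/36, 53/36)
5. R is the midpoint of KU ⇒ R = (1/2, 1/2)
through T parallel to DY: direction (13/6, -23/6); meets RD at H = (-143/144, 373/144)
H = R + t·(D−R) with t = 43/72

t = 43/72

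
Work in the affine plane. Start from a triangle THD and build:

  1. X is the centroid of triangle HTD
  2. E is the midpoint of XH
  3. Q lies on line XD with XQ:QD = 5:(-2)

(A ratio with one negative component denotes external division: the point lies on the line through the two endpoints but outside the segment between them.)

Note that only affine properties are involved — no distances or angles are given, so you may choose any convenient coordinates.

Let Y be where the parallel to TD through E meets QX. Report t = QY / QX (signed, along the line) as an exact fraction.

Set T = (0, 0), H = (1, 0), D = (0, 1); any affine frame gives the same invariant.
1. X is the centroid of triangle HTD ⇒ X = (1/3, 1/3)
2. E is the midpoint of XH ⇒ E = (2/3, 1/6)
3. Q lies on line XD with XQ:QD = 5:(-2) ⇒ Q = (-2/9, 13/9)
through E parallel to TD: direction (0, 1); meets QX at Y = (2/3, -1/3)
Y = Q + t·(X−Q) with t = 8/5

t = 8/5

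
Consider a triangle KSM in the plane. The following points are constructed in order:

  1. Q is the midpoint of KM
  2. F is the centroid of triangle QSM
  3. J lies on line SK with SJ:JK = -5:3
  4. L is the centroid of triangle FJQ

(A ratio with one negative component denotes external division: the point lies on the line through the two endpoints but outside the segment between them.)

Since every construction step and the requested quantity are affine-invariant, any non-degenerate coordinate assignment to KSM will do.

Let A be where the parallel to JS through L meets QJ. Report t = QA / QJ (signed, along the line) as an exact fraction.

t = 1/3

Assign K = (0, 0), S = (1, 0), M = (0, 1) — the answer is frame-independent, so this choice is without loss of generality.
1. Q is the midpoint of KM ⇒ Q = (0, 1/2)
2. F is the centroid of triangle QSM ⇒ F = (1/3, 1/2)
3. J lies on line SK with SJ:JK = -5:3 ⇒ J = (-3/2, 0)
4. L is the centroid of triangle FJQ ⇒ L = (-7/18, 1/3)
through L parallel to JS: direction (5/2, 0); meets QJ at A = (-1/2, 1/3)
A = Q + t·(J−Q) with t = 1/3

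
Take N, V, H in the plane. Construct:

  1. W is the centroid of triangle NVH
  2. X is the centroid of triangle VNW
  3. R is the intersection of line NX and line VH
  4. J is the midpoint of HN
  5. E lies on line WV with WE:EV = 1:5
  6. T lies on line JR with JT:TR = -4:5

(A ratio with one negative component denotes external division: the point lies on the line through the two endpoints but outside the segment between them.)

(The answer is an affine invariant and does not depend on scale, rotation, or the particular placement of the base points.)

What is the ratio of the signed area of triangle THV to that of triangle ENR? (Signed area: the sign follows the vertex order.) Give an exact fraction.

Work in coordinates with N = (0, 0), V = (1, 0), H = (0, 1).
1. W is the centroid of triangle NVH ⇒ W = (1/3, 1/3)
2. X is the centroid of triangle VNW ⇒ X = (4/9, 1/9)
3. R is the intersection of line NX and line VH ⇒ R = (4/5, 1/5)
4. J is the midpoint of HN ⇒ J = (0, 1/2)
5. E lies on line WV with WE:EV = 1:5 ⇒ E = (4/9, 5/18)
6. T lies on line JR with JT:TR = -4:5 ⇒ T = (-16/5, 17/10)
2·[THV] = -5/2, 2·[ENR] = 2/15
[THV]:[ENR] = -5/2:2/15 = -75/4

[THV]:[ENR] = -75/4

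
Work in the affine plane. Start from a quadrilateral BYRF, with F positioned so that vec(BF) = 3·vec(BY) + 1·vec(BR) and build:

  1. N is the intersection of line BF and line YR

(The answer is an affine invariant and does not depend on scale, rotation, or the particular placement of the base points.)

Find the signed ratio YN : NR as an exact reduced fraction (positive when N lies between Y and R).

Assign B = (0, 0), Y = (1, 0), R = (0, 1), F = (3, 1) — the answer is frame-independent, so this choice is without loss of generality.
1. N is the intersection of line BF and line YR ⇒ N = (3/4, 1/4)
N = Y + t·(R−Y) with t = 1/4, so YN:NR = t:(1−t) = 1/4:3/4

YN:NR = 1/3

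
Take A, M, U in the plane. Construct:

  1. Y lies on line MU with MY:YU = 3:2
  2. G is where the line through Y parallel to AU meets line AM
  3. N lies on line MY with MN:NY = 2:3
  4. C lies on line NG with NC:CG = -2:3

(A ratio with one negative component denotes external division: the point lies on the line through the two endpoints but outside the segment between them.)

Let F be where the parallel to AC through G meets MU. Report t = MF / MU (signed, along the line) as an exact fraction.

t = 54/275

Assign A = (0, 0), M = (1, 0), U = (0, 1) — the answer is frame-independent, so this choice is without loss of generality.
1. Y lies on line MU with MY:YU = 3:2 ⇒ Y = (2/5, 3/5)
2. G is where the line through Y parallel to AU meets line AM ⇒ G = (2/5, 0)
3. N lies on line MY with MN:NY = 2:3 ⇒ N = (19/25, 6/25)
4. C lies on line NG with NC:CG = -2:3 ⇒ C = (37/25, 18/25)
through G parallel to AC: direction (37/25, 18/25); meets MU at F = (221/275, 54/275)
F = M + t·(U−M) with t = 54/275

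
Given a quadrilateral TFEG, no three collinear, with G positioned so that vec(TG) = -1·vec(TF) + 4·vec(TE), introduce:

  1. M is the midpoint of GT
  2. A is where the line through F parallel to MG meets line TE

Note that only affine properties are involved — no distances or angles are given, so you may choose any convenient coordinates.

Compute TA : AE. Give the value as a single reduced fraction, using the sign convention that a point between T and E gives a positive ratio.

Choose coordinates T = (0, 0), F = (1, 0), E = (0, 1), G = (-1, 4).
1. M is the midpoint of GT ⇒ M = (-1/2, 2)
2. A is where the line through F parallel to MG meets line TE ⇒ A = (0, 4)
A = T + t·(E−T) with t = 4, so TA:AE = t:(1−t) = 4:-3

TA:AE = -4/3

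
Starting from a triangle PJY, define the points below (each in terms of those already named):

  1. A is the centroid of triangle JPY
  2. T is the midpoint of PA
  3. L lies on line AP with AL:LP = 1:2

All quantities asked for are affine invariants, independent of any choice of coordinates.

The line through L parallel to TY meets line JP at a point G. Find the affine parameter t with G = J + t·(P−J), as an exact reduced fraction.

Work in coordinates with P = (0, 0), J = (1, 0), Y = (0, 1).
1. A is the centroid of triangle JPY ⇒ A = (1/3, 1/3)
2. T is the midpoint of PA ⇒ T = (1/6, 1/6)
3. L lies on line AP with AL:LP = 1:2 ⇒ L = (2/9, 2/9)
through L parallel to TY: direction (-1/6, 5/6); meets JP at G = (4/15, 0)
G = J + t·(P−J) with t = 11/15

t = 11/15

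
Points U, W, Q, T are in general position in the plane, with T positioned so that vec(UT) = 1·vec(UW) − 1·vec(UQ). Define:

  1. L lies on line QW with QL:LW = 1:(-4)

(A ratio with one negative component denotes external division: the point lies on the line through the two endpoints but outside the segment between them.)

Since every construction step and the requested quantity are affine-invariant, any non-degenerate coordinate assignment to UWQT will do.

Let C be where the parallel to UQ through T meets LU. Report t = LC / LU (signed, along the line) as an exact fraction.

t = 4

Set U = (0, 0), W = (1, 0), Q = (0, 1), T = (1, -1); any affine frame gives the same invariant.
1. L lies on line QW with QL:LW = 1:(-4) ⇒ L = (-1/3, 4/3)
through T parallel to UQ: direction (0, 1); meets LU at C = (1, -4)
C = L + t·(U−L) with t = 4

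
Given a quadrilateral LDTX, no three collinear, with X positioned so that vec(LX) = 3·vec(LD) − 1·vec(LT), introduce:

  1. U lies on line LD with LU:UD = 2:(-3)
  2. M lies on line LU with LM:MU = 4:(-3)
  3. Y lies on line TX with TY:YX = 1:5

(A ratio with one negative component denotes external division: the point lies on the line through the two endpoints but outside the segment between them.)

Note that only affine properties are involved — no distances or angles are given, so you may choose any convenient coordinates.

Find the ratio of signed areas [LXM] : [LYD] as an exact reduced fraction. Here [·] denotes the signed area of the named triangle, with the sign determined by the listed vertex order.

Set L = (0, 0), D = (1, 0), T = (0, 1), X = (3, -1); any affine frame gives the same invariant.
1. U lies on line LD with LU:UD = 2:(-3) ⇒ U = (-2, 0)
2. M lies on line LU with LM:MU = 4:(-3) ⇒ M = (-8, 0)
3. Y lies on line TX with TY:YX = 1:5 ⇒ Y = (1/2, 2/3)
2·[LXM] = -8, 2·[LYD] = -2/3
[LXM]:[LYD] = -8:-2/3 = 12

[LXM]:[LYD] = 12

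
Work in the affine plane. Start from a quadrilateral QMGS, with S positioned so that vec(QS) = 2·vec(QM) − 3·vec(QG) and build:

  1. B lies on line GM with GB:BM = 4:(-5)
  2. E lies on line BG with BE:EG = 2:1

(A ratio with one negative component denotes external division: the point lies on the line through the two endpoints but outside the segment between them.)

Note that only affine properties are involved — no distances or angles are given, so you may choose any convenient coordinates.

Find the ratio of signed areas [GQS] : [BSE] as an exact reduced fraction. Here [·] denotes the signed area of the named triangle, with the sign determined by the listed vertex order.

[GQS]:[BSE] = 3/8

Work in coordinates with Q = (0, 0), M = (1, 0), G = (0, 1), S = (2, -3).
1. B lies on line GM with GB:BM = 4:(-5) ⇒ B = (-4, 5)
2. E lies on line BG with BE:EG = 2:1 ⇒ E = (-4/3, 7/3)
2·[GQS] = 2, 2·[BSE] = 16/3
[GQS]:[BSE] = 2:16/3 = 3/8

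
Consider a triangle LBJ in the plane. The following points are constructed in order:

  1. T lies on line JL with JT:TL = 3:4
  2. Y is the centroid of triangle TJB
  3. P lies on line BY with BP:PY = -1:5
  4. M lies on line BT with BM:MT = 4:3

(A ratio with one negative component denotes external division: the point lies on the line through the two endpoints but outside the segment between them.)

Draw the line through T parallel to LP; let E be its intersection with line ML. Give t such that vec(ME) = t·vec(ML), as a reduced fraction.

Set L = (0, 0), B = (1, 0), J = (0, 1); any affine frame gives the same invariant.
1. T lies on line JL with JT:TL = 3:4 ⇒ T = (0, 4/7)
2. Y is the centroid of triangle TJB ⇒ Y = (1/3, 11/21)
3. P lies on line BY with BP:PY = -1:5 ⇒ P = (7/6, -11/84)
4. M lies on line BT with BM:MT = 4:3 ⇒ M = (3/7, 16/49)
through T parallel to LP: direction (7/6, -11/84); meets ML at E = (168/257, 128/257)
E = M + t·(L−M) with t = -135/257

t = -135/257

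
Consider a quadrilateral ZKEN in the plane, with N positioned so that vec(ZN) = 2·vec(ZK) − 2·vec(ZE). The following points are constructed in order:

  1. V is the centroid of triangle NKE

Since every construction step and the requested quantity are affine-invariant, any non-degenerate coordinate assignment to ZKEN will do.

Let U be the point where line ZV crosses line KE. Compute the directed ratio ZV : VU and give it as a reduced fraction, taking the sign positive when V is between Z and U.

ZV:VU = 2

Set Z = (0, 0), K = (1, 0), E = (0, 1), N = (2, -2); any affine frame gives the same invariant.
1. V is the centroid of triangle NKE ⇒ V = (1, -1/3)
line ZV meets KE at U = (3/2, -1/2)
V = Z + t·(U−Z) with t = 2/3, so ZV:VU = 2/3:1/3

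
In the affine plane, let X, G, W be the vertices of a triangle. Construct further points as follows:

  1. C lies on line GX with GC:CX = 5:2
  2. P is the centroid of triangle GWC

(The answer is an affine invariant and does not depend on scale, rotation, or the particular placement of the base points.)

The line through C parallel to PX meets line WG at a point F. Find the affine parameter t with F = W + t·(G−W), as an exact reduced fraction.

Assign X = (0, 0), G = (1, 0), W = (0, 1) — the answer is frame-independent, so this choice is without loss of generality.
1. C lies on line GX with GC:CX = 5:2 ⇒ C = (2/7, 0)
2. P is the centroid of triangle GWC ⇒ P = (3/7, 1/3)
through C parallel to PX: direction (-3/7, -1/3); meets WG at F = (11/16, 5/16)
F = W + t·(G−W) with t = 11/16

t = 11/16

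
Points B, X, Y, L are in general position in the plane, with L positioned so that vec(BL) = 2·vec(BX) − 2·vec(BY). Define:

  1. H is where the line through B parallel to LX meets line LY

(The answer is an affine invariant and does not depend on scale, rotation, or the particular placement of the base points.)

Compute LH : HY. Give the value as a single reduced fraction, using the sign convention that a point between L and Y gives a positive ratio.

Assign B = (0, 0), X = (1, 0), Y = (0, 1), L = (2, -2) — the answer is frame-independent, so this choice is without loss of generality.
1. H is where the line through B parallel to LX meets line LY ⇒ H = (-2, 4)
H = L + t·(Y−L) with t = 2, so LH:HY = t:(1−t) = 2:-1

LH:HY = -2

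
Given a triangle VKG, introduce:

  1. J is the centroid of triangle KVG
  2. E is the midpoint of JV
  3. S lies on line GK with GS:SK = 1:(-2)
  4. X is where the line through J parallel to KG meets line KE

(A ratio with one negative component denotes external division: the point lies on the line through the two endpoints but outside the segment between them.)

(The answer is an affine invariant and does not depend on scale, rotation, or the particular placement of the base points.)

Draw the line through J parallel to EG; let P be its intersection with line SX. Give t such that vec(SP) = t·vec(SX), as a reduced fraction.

Set V = (0, 0), K = (1, 0), G = (0, 1); any affine frame gives the same invariant.
1. J is the centroid of triangle KVG ⇒ J = (1/3, 1/3)
2. E is the midpoint of JV ⇒ E = (1/6, 1/6)
3. S lies on line GK with GS:SK = 1:(-2) ⇒ S = (-1, 2)
4. X is where the line through J parallel to KG meets line KE ⇒ X = (7/12, 1/12)
through J parallel to EG: direction (-1/6, 5/6); meets SX at P = (23/72, 29/72)
P = S + t·(X−S) with t = 5/6

t = 5/6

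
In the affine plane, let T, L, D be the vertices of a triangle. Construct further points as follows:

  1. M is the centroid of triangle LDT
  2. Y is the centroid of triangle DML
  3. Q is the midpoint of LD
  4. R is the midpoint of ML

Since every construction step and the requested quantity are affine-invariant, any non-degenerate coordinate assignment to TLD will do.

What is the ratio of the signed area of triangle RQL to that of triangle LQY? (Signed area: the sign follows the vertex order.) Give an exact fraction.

[RQL]:[LQY] = -3/2

Assign T = (0, 0), L = (1, 0), D = (0, 1) — the answer is frame-independent, so this choice is without loss of generality.
1. M is the centroid of triangle LDT ⇒ M = (1/3, 1/3)
2. Y is the centroid of triangle DML ⇒ Y = (4/9, 4/9)
3. Q is the midpoint of LD ⇒ Q = (1/2, 1/2)
4. R is the midpoint of ML ⇒ R = (2/3, 1/6)
2·[RQL] = -1/12, 2·[LQY] = 1/18
[RQL]:[LQY] = -1/12:1/18 = -3/2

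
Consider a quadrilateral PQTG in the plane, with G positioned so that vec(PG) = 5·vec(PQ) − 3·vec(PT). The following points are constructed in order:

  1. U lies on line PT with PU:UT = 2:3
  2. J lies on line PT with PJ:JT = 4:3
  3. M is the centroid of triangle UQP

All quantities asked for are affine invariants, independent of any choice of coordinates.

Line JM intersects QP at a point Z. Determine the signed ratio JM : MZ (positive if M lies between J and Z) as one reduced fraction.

JM:MZ = 23/7

Assign P = (0, 0), Q = (1, 0), T = (0, 1), G = (5, -3) — the answer is frame-independent, so this choice is without loss of generality.
1. U lies on line PT with PU:UT = 2:3 ⇒ U = (0, 2/5)
2. J lies on line PT with PJ:JT = 4:3 ⇒ J = (0, 4/7)
3. M is the centroid of triangle UQP ⇒ M = (1/3, 2/15)
line JM meets QP at Z = (10/23, 0)
M = J + t·(Z−J) with t = 23/30, so JM:MZ = 23/30:7/30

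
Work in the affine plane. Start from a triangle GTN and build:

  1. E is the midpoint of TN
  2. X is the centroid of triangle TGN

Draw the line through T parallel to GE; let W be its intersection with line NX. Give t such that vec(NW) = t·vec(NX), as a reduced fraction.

t = 2

Assign G = (0, 0), T = (1, 0), N = (0, 1) — the answer is frame-independent, so this choice is without loss of generality.
1. E is the midpoint of TN ⇒ E = (1/2, 1/2)
2. X is the centroid of triangle TGN ⇒ X = (1/3, 1/3)
through T parallel to GE: direction (1/2, 1/2); meets NX at W = (2/3, -1/3)
W = N + t·(X−N) with t = 2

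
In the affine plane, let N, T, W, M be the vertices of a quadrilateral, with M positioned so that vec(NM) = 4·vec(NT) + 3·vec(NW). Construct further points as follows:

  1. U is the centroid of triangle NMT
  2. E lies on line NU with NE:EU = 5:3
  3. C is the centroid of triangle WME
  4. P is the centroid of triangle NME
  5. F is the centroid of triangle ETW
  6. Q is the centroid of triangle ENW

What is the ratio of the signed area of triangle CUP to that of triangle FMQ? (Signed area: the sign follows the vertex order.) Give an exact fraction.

Assign N = (0, 0), T = (1, 0), W = (0, 1), M = (4, 3) — the answer is frame-independent, so this choice is without loss of generality.
1. U is the centroid of triangle NMT ⇒ U = (5/3, 1)
2. E lies on line NU with NE:EU = 5:3 ⇒ E = (25/24, 5/8)
3. C is the centroid of triangle WME ⇒ C = (121/72, 37/24)
4. P is the centroid of triangle NME ⇒ P = (121/72, 29/24)
5. F is the centroid of triangle ETW ⇒ F = (49/72, 13/24)
6. Q is the centroid of triangle ENW ⇒ Q = (25/72, 13/24)
2·[CUP] = 1/216, 2·[FMQ] = 59/72
[CUP]:[FMQ] = 1/216:59/72 = 1/177

[CUP]:[FMQ] = 1/177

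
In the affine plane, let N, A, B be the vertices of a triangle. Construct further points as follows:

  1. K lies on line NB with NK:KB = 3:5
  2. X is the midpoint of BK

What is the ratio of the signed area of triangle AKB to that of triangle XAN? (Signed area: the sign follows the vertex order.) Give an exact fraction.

[AKB]:[XAN] = 10/11

Choose coordinates N = (0, 0), A = (1, 0), B = (0, 1).
1. K lies on line NB with NK:KB = 3:5 ⇒ K = (0, 3/8)
2. X is the midpoint of BK ⇒ X = (0, 11/16)
2·[AKB] = -5/8, 2·[XAN] = -11/16
[AKB]:[XAN] = -5/8:-11/16 = 10/11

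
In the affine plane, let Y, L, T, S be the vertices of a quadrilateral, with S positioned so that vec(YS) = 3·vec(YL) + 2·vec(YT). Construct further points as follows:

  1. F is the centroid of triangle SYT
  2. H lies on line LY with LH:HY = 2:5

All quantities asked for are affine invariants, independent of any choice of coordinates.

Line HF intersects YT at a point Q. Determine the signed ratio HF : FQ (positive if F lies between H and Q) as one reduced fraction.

Set Y = (0, 0), L = (1, 0), T = (0, 1), S = (3, 2); any affine frame gives the same invariant.
1. F is the centroid of triangle SYT ⇒ F = (1, 1)
2. H lies on line LY with LH:HY = 2:5 ⇒ H = (5/7, 0)
line HF meets YT at Q = (0, -5/2)
F = H + t·(Q−H) with t = -2/5, so HF:FQ = -2/5:7/5

HF:FQ = -2/7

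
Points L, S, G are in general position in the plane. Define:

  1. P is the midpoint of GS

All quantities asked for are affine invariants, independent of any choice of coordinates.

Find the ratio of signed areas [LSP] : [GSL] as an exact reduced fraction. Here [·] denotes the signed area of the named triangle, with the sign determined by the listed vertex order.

Assign L = (0, 0), S = (1, 0), G = (0, 1) — the answer is frame-independent, so this choice is without loss of generality.
1. P is the midpoint of GS ⇒ P = (1/2, 1/2)
2·[LSP] = 1/2, 2·[GSL] = -1
[LSP]:[GSL] = 1/2:-1 = -1/2

[LSP]:[GSL] = -1/2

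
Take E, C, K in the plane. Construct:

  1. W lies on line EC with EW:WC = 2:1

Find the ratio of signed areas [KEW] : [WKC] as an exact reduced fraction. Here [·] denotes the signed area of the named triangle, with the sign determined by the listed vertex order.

Work in coordinates with E = (0, 0), C = (1, 0), K = (0, 1).
1. W lies on line EC with EW:WC = 2:1 ⇒ W = (2/3, 0)
2·[KEW] = 2/3, 2·[WKC] = -1/3
[KEW]:[WKC] = 2/3:-1/3 = -2

[KEW]:[WKC] = -2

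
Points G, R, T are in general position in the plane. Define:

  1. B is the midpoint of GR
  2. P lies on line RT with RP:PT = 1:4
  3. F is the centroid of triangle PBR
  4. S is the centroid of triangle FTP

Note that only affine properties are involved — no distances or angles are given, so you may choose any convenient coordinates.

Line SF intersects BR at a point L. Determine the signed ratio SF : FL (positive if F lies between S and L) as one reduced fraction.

SF:FL = 16/3

Set G = (0, 0), R = (1, 0), T = (0, 1); any affine frame gives the same invariant.
1. B is the midpoint of GR ⇒ B = (1/2, 0)
2. P lies on line RT with RP:PT = 1:4 ⇒ P = (4/5, 1/5)
3. F is the centroid of triangle PBR ⇒ F = (23/30, 1/15)
4. S is the centroid of triangle FTP ⇒ S = (47/90, 19/45)
line SF meets BR at L = (13/16, 0)
F = S + t·(L−S) with t = 16/19, so SF:FL = 16/19:3/19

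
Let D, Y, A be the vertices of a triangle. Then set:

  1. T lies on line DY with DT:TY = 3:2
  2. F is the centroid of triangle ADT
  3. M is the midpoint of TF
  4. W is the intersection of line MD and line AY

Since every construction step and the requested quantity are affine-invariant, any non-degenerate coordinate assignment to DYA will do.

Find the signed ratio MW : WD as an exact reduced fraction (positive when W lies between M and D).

Assign D = (0, 0), Y = (1, 0), A = (0, 1) — the answer is frame-independent, so this choice is without loss of generality.
1. T lies on line DY with DT:TY = 3:2 ⇒ T = (3/5, 0)
2. F is the centroid of triangle ADT ⇒ F = (1/5, 1/3)
3. M is the midpoint of TF ⇒ M = (2/5, 1/6)
4. W is the intersection of line MD and line AY ⇒ W = (12/17, 5/17)
W = M + t·(D−M) with t = -13/17, so MW:WD = t:(1−t) = -13/17:30/17

MW:WD = -13/30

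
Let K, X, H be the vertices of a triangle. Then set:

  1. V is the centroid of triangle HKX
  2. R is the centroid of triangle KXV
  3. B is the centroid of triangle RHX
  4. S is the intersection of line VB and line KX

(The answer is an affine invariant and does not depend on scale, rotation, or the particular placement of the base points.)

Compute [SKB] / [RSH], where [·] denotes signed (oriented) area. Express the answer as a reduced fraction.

Assign K = (0, 0), X = (1, 0), H = (0, 1) — the answer is frame-independent, so this choice is without loss of generality.
1. V is the centroid of triangle HKX ⇒ V = (1/3, 1/3)
2. R is the centroid of triangle KXV ⇒ R = (4/9, 1/9)
3. B is the centroid of triangle RHX ⇒ B = (13/27, 10/27)
4. S is the intersection of line VB and line KX ⇒ S = (-1, 0)
2·[SKB] = 10/27, 2·[RSH] = -4/3
[SKB]:[RSH] = 10/27:-4/3 = -5/18

[SKB]:[RSH] = -5/18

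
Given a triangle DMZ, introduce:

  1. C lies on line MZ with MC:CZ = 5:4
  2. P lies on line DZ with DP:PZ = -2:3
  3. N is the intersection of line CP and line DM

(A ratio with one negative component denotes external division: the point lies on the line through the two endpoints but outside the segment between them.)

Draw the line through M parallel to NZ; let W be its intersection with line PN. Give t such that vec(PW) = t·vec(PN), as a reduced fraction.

Set D = (0, 0), M = (1, 0), Z = (0, 1); any affine frame gives the same invariant.
1. C lies on line MZ with MC:CZ = 5:4 ⇒ C = (4/9, 5/9)
2. P lies on line DZ with DP:PZ = -2:3 ⇒ P = (0, -2)
3. N is the intersection of line CP and line DM ⇒ N = (8/23, 0)
through M parallel to NZ: direction (-8/23, 1); meets PN at W = (13/23, 5/4)
W = P + t·(N−P) with t = 13/8

t = 13/8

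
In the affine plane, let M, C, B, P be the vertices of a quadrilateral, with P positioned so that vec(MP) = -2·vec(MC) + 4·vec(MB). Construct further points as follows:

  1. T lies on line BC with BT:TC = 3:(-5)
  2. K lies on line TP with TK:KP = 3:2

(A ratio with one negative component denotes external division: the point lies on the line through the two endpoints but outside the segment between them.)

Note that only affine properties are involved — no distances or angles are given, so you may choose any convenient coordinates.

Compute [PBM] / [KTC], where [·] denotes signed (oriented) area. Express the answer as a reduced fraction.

Assign M = (0, 0), C = (1, 0), B = (0, 1), P = (-2, 4) — the answer is frame-independent, so this choice is without loss of generality.
1. T lies on line BC with BT:TC = 3:(-5) ⇒ T = (-3/2, 5/2)
2. K lies on line TP with TK:KP = 3:2 ⇒ K = (-9/5, 17/5)
2·[PBM] = -2, 2·[KTC] = 3/2
[PBM]:[KTC] = -2:3/2 = -4/3

[PBM]:[KTC] = -4/3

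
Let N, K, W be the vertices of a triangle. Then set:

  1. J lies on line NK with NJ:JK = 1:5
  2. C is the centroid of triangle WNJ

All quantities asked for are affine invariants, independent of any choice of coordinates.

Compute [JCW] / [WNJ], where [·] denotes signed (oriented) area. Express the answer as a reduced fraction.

Assign N = (0, 0), K = (1, 0), W = (0, 1) — the answer is frame-independent, so this choice is without loss of generality.
1. J lies on line NK with NJ:JK = 1:5 ⇒ J = (1/6, 0)
2. C is the centroid of triangle WNJ ⇒ C = (1/18, 1/3)
2·[JCW] = -1/18, 2·[WNJ] = 1/6
[JCW]:[WNJ] = -1/18:1/6 = -1/3

[JCW]:[WNJ] = -1/3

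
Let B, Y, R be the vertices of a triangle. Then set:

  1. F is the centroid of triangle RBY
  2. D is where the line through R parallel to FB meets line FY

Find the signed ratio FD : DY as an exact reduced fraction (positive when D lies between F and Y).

FD:DY = -1/2

Assign B = (0, 0), Y = (1, 0), R = (0, 1) — the answer is frame-independent, so this choice is without loss of generality.
1. F is the centroid of triangle RBY ⇒ F = (1/3, 1/3)
2. D is where the line through R parallel to FB meets line FY ⇒ D = (-1/3, 2/3)
D = F + t·(Y−F) with t = -1, so FD:DY = t:(1−t) = -1:2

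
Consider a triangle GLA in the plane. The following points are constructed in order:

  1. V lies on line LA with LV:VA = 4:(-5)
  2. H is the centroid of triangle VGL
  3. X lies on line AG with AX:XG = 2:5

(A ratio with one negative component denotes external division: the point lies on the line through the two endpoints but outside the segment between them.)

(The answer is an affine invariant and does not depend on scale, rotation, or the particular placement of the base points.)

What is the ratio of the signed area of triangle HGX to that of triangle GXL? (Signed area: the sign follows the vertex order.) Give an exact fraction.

[HGX]:[GXL] = 2

Work in coordinates with G = (0, 0), L = (1, 0), A = (0, 1).
1. V lies on line LA with LV:VA = 4:(-5) ⇒ V = (5, -4)
2. H is the centroid of triangle VGL ⇒ H = (2, -4/3)
3. X lies on line AG with AX:XG = 2:5 ⇒ X = (0, 5/7)
2·[HGX] = -10/7, 2·[GXL] = -5/7
[HGX]:[GXL] = -10/7:-5/7 = 2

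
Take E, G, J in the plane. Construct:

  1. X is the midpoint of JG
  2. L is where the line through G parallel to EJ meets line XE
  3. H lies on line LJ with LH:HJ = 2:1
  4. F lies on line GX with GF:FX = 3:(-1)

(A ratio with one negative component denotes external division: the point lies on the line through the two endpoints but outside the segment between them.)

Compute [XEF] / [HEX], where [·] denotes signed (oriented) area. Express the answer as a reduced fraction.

Work in coordinates with E = (0, 0), G = (1, 0), J = (0, 1).
1. X is the midpoint of JG ⇒ X = (1/2, 1/2)
2. L is where the line through G parallel to EJ meets line XE ⇒ L = (1, 1)
3. H lies on line LJ with LH:HJ = 2:1 ⇒ H = (1/3, 1)
4. F lies on line GX with GF:FX = 3:(-1) ⇒ F = (1/4, 3/4)
2·[XEF] = -1/4, 2·[HEX] = 1/3
[XEF]:[HEX] = -1/4:1/3 = -3/4

[XEF]:[HEX] = -3/4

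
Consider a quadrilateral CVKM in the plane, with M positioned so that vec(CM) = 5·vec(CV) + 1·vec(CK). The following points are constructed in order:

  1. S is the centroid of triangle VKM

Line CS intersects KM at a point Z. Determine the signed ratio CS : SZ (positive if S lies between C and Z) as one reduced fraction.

Assign C = (0, 0), V = (1, 0), K = (0, 1), M = (5, 1) — the answer is frame-independent, so this choice is without loss of generality.
1. S is the centroid of triangle VKM ⇒ S = (2, 2/3)
line CS meets KM at Z = (3, 1)
S = C + t·(Z−C) with t = 2/3, so CS:SZ = 2/3:1/3

CS:SZ = 2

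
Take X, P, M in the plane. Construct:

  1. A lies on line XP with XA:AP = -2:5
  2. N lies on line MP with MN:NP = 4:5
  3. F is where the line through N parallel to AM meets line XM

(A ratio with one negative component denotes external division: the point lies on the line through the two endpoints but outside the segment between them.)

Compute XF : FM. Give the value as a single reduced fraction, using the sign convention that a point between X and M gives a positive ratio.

Assign X = (0, 0), P = (1, 0), M = (0, 1) — the answer is frame-independent, so this choice is without loss of generality.
1. A lies on line XP with XA:AP = -2:5 ⇒ A = (-2/3, 0)
2. N lies on line MP with MN:NP = 4:5 ⇒ N = (4/9, 5/9)
3. F is where the line through N parallel to AM meets line XM ⇒ F = (0, -1/9)
F = X + t·(M−X) with t = -1/9, so XF:FM = t:(1−t) = -1/9:10/9

XF:FM = -1/10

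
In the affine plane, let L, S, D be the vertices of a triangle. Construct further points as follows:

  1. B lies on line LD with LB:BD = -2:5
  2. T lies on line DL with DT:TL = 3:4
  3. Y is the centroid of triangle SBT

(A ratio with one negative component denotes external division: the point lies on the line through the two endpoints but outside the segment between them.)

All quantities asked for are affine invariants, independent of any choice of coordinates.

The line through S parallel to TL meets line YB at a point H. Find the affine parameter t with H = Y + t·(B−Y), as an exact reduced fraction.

t = -2

Choose coordinates L = (0, 0), S = (1, 0), D = (0, 1).
1. B lies on line LD with LB:BD = -2:5 ⇒ B = (0, -2/3)
2. T lies on line DL with DT:TL = 3:4 ⇒ T = (0, 4/7)
3. Y is the centroid of triangle SBT ⇒ Y = (1/3, -2/63)
through S parallel to TL: direction (0, -4/7); meets YB at H = (1, 26/21)
H = Y + t·(B−Y) with t = -2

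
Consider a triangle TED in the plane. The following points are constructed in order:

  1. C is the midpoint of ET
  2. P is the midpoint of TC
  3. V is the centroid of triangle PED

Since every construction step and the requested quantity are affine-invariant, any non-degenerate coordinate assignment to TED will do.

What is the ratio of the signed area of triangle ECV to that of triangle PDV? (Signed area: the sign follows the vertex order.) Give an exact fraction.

[ECV]:[PDV] = 2/3

Assign T = (0, 0), E = (1, 0), D = (0, 1) — the answer is frame-independent, so this choice is without loss of generality.
1. C is the midpoint of ET ⇒ C = (1/2, 0)
2. P is the midpoint of TC ⇒ P = (1/4, 0)
3. V is the centroid of triangle PED ⇒ V = (5/12, 1/3)
2·[ECV] = -1/6, 2·[PDV] = -1/4
[ECV]:[PDV] = -1/6:-1/4 = 2/3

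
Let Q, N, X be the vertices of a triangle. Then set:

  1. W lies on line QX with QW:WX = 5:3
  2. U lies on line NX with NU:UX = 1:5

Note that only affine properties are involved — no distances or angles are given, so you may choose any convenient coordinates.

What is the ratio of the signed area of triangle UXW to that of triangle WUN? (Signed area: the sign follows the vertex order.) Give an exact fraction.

Set Q = (0, 0), N = (1, 0), X = (0, 1); any affine frame gives the same invariant.
1. W lies on line QX with QW:WX = 5:3 ⇒ W = (0, 5/8)
2. U lies on line NX with NU:UX = 1:5 ⇒ U = (5/6, 1/6)
2·[UXW] = 5/16, 2·[WUN] = -1/16
[UXW]:[WUN] = 5/16:-1/16 = -5

[UXW]:[WUN] = -5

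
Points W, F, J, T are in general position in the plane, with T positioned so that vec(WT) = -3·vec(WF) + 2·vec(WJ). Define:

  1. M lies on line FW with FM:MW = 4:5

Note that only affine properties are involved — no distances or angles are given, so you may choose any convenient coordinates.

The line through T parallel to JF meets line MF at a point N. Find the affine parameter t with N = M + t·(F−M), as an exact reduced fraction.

t = -7/2

Set W = (0, 0), F = (1, 0), J = (0, 1), T = (-3, 2); any affine frame gives the same invariant.
1. M lies on line FW with FM:MW = 4:5 ⇒ M = (5/9, 0)
through T parallel to JF: direction (1, -1); meets MF at N = (-1, 0)
N = M + t·(F−M) with t = -7/2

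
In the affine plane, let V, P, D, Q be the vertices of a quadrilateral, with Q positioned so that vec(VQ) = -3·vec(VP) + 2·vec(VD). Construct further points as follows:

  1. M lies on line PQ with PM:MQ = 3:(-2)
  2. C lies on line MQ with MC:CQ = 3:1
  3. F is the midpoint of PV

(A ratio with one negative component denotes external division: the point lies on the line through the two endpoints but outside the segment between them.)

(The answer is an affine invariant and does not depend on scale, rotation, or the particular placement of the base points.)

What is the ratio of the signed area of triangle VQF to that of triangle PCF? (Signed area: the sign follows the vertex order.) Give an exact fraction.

Choose coordinates V = (0, 0), P = (1, 0), D = (0, 1), Q = (-3, 2).
1. M lies on line PQ with PM:MQ = 3:(-2) ⇒ M = (-11, 6)
2. C lies on line MQ with MC:CQ = 3:1 ⇒ C = (-5, 3)
3. F is the midpoint of PV ⇒ F = (1/2, 0)
2·[VQF] = -1, 2·[PCF] = 3/2
[VQF]:[PCF] = -1:3/2 = -2/3

[VQF]:[PCF] = -2/3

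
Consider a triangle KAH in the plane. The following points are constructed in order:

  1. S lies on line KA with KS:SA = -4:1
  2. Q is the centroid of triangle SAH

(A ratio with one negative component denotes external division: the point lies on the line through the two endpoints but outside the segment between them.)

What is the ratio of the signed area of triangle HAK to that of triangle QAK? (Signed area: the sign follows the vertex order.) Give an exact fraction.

Set K = (0, 0), A = (1, 0), H = (0, 1); any affine frame gives the same invariant.
1. S lies on line KA with KS:SA = -4:1 ⇒ S = (4/3, 0)
2. Q is the centroid of triangle SAH ⇒ Q = (7/9, 1/3)
2·[HAK] = -1, 2·[QAK] = -1/3
[HAK]:[QAK] = -1:-1/3 = 3

[HAK]:[QAK] = 3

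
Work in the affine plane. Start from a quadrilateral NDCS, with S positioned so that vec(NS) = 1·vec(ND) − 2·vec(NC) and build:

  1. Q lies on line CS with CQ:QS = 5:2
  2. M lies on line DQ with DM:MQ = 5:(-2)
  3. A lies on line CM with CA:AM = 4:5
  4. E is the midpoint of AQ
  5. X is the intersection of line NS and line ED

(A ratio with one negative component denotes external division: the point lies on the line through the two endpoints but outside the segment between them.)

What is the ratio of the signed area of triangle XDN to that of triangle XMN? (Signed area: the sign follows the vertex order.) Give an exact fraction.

[XDN]:[XMN] = -7/3

Set N = (0, 0), D = (1, 0), C = (0, 1), S = (1, -2); any affine frame gives the same invariant.
1. Q lies on line CS with CQ:QS = 5:2 ⇒ Q = (5/7, -8/7)
2. M lies on line DQ with DM:MQ = 5:(-2) ⇒ M = (11/21, -40/21)
3. A lies on line CM with CA:AM = 4:5 ⇒ A = (44/189, -55/189)
4. E is the midpoint of AQ ⇒ E = (179/378, -271/378)
5. X is the intersection of line NS and line ED ⇒ X = (271/669, -542/669)
2·[XDN] = 542/669, 2·[XMN] = -542/1561
[XDN]:[XMN] = 542/669:-542/1561 = -7/3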